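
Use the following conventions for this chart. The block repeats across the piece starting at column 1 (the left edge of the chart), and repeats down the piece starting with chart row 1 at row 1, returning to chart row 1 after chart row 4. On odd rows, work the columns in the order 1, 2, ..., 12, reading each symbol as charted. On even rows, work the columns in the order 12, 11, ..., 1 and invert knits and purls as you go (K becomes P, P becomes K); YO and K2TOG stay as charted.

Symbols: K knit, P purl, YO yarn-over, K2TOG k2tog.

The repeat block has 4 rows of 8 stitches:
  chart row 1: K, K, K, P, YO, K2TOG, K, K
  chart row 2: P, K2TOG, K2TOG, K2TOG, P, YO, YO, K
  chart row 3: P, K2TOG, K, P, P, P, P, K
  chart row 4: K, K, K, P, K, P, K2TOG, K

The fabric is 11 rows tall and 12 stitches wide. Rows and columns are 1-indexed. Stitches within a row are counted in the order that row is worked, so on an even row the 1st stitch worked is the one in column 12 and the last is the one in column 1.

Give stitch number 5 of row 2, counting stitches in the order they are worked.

For row 2: chart row = ((2-1) mod 4) + 1 = 2; this is a WS (even) row.
Chart row 2 tiled across columns 1-12: P K2TOG K2TOG K2TOG P YO YO K P K2TOG K2TOG K2TOG
Wrong side: read the tiled row from column 12 down to 1 and exchange K with P (leave YO, K2TOG).
Row 2 as worked: K2TOG K2TOG K2TOG K P YO YO K K2TOG K2TOG K2TOG K
Counting 5 along the worked row gives P.

Stitch:
P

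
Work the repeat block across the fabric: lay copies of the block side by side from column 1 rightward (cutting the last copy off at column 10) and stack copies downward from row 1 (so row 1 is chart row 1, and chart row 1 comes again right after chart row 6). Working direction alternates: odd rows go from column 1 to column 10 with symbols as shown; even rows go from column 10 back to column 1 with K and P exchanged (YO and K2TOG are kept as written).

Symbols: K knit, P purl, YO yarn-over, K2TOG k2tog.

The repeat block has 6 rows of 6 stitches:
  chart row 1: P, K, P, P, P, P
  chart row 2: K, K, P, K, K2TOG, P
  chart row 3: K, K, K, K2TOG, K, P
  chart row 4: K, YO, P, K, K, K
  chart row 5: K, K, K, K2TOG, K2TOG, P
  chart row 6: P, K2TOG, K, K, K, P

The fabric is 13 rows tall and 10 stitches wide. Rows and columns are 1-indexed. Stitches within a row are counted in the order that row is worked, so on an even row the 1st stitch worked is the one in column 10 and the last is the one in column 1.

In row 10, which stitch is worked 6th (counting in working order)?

For row 10: chart row = ((10-1) mod 6) + 1 = 4; this is a WS (even) row.
Chart row 4 tiled across columns 1-10: K YO P K K K K YO P K
Wrong side: read the tiled row from column 10 down to 1 and exchange K with P (leave YO, K2TOG).
Row 10 as worked: P K YO P P P P K YO P
Stitch 6 in working order -> P

== STITCH ==
P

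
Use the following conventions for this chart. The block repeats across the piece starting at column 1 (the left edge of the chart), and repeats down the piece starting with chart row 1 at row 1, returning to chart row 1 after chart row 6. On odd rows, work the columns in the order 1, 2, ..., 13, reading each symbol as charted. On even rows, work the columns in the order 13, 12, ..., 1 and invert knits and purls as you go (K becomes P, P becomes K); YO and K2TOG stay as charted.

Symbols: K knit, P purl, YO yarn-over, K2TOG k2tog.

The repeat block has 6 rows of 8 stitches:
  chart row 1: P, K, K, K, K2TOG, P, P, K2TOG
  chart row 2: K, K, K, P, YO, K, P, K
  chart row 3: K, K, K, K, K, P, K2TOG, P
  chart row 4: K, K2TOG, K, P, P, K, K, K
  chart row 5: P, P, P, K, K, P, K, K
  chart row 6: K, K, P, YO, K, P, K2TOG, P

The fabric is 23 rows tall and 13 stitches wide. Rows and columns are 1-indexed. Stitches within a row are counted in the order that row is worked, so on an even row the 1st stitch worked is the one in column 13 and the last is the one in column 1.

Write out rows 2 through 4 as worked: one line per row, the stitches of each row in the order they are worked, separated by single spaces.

== ROWS AS WORKED ==
YO K P P P P K P YO K P P P
K K K K K P K2TOG P K K K K K
K K P K2TOG P P P P K K P K2TOG P

Derivation:
Row 2: chart row 2, WS - tiled (columns 1-13): K K K P YO K P K K K K P YO; work from column 13 back to 1 with K<->P swapped.
Row 3: chart row 3, RS - tile across columns 1-13 and work as-is.
Row 4: chart row 4, WS - tiled (columns 1-13): K K2TOG K P P K K K K K2TOG K P P; work from column 13 back to 1 with K<->P swapped.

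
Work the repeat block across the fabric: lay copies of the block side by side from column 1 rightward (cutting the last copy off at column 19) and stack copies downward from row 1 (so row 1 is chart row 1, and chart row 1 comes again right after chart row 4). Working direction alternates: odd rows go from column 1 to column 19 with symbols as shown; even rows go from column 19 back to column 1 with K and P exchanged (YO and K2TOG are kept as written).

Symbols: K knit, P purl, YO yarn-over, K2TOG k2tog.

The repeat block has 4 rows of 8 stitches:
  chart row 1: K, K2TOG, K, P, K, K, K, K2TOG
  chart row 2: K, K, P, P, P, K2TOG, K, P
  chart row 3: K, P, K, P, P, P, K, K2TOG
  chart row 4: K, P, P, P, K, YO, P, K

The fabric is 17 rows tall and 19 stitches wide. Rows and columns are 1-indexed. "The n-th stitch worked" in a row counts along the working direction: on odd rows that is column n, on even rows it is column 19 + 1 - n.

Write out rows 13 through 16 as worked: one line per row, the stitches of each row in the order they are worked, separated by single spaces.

Row 13: chart row 1, RS - tile across columns 1-19 and work as-is.
Row 14: chart row 2, WS - tiled (columns 1-19): K K P P P K2TOG K P K K P P P K2TOG K P K K P; work from column 19 back to 1 with K<->P swapped.
Row 15: chart row 3, RS - tile across columns 1-19 and work as-is.
Row 16: chart row 4, WS - tiled (columns 1-19): K P P P K YO P K K P P P K YO P K K P P; work from column 19 back to 1 with K<->P swapped.

Rows as worked:
K K2TOG K P K K K K2TOG K K2TOG K P K K K K2TOG K K2TOG K
K P P K P K2TOG K K K P P K P K2TOG K K K P P
K P K P P P K K2TOG K P K P P P K K2TOG K P K
K K P P K YO P K K K P P K YO P K K K P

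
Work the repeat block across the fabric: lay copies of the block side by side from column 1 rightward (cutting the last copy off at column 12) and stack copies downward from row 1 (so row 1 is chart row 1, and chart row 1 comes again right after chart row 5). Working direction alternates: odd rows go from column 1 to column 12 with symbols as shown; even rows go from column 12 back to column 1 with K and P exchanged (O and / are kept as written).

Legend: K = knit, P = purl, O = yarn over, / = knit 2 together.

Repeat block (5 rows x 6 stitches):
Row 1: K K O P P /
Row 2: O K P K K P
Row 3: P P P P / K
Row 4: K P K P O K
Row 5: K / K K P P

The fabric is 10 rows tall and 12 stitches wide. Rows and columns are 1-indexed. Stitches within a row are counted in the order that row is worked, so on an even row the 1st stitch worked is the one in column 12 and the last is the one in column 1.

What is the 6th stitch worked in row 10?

Row 10: (10-1) mod 5 = 4, so use chart row 5. Even row -> WS.
Chart row 5 tiled across columns 1-12: K / K K P P K / K K P P
WS: work from column 12 back to column 1 (reverse the tiled row), swapping K<->P (O and / unchanged).
Row 10 as worked: K K P P / P K K P P / P
The 6th stitch worked is P.

== STITCH ==
P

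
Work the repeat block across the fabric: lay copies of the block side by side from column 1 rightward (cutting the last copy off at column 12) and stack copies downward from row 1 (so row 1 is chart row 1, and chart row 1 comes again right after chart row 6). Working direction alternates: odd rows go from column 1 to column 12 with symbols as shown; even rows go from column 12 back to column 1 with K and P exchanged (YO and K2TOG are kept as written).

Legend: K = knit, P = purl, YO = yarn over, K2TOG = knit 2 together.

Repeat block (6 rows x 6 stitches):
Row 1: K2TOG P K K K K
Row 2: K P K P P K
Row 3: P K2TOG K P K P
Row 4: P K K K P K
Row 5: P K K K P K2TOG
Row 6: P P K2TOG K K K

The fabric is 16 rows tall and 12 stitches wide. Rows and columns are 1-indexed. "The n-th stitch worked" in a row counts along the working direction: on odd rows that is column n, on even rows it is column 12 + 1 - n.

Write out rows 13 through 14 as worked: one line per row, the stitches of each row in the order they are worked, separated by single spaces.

Row 13: chart row 1, RS - tile across columns 1-12 and work as-is.
Row 14: chart row 2, WS - tiled (columns 1-12): K P K P P K K P K P P K; work from column 12 back to 1 with K<->P swapped.

Result:
K2TOG P K K K K K2TOG P K K K K
P K K P K P P K K P K P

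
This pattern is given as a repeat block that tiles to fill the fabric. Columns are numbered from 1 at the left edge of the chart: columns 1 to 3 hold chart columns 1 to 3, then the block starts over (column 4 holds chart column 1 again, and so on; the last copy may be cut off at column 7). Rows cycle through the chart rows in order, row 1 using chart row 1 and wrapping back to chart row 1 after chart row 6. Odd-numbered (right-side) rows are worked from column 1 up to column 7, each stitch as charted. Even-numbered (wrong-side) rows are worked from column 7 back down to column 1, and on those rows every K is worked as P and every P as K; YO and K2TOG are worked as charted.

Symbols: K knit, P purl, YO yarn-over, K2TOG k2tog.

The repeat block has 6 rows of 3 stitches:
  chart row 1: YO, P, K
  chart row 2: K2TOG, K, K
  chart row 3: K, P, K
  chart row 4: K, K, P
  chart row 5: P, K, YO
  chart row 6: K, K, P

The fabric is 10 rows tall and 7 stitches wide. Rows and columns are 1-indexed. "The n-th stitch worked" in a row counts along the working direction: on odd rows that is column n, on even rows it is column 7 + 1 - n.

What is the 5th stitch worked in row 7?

For row 7: chart row = ((7-1) mod 6) + 1 = 1; this is a RS (odd) row.
Chart row 1 tiled across columns 1-7: YO P K YO P K YO
Right side: take the tiled row as-is (worked left to right from column 1).
Stitch 5 in working order -> P

Stitch:
P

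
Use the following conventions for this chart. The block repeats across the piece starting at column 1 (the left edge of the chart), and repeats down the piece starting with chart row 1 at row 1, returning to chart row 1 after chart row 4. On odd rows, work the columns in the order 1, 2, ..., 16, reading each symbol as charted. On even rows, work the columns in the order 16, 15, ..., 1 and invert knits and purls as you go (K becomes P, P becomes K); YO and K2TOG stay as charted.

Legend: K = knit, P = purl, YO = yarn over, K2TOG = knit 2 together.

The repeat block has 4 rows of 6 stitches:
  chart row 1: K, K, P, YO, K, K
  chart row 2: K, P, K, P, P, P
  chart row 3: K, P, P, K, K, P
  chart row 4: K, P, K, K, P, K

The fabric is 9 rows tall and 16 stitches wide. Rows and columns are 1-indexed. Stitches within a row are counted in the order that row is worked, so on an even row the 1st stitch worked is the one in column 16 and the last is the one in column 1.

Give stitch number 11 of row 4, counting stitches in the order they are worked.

For row 4: chart row = ((4-1) mod 4) + 1 = 4; this is a WS (even) row.
Chart row 4 tiled across columns 1-16: K P K K P K K P K K P K K P K K
WS row: flip the tiled sequence (start at column 16) and apply K<->P; YO and K2TOG stay.
Row 4 as worked: P P K P P K P P K P P K P P K P
Counting 11 along the worked row gives P.

Stitch:
P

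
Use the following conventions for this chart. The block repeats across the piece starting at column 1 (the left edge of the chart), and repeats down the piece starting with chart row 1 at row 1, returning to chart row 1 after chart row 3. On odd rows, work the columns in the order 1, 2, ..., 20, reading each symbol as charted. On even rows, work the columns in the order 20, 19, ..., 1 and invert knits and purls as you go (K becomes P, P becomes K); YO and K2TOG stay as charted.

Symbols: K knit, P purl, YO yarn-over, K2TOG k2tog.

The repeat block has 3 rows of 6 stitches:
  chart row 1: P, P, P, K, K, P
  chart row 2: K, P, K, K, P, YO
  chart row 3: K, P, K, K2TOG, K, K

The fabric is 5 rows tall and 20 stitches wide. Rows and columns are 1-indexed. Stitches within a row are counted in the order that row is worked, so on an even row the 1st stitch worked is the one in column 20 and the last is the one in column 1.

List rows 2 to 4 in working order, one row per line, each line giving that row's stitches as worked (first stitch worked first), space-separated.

== ROWS AS WORKED ==
K P YO K P P K P YO K P P K P YO K P P K P
K P K K2TOG K K K P K K2TOG K K K P K K2TOG K K K P
K K K P P K K K K P P K K K K P P K K K

Derivation:
Row 2: chart row 2, WS - tiled (columns 1-20): K P K K P YO K P K K P YO K P K K P YO K P; work from column 20 back to 1 with K<->P swapped.
Row 3: chart row 3, RS - tile across columns 1-20 and work as-is.
Row 4: chart row 1, WS - tiled (columns 1-20): P P P K K P P P P K K P P P P K K P P P; work from column 20 back to 1 with K<->P swapped.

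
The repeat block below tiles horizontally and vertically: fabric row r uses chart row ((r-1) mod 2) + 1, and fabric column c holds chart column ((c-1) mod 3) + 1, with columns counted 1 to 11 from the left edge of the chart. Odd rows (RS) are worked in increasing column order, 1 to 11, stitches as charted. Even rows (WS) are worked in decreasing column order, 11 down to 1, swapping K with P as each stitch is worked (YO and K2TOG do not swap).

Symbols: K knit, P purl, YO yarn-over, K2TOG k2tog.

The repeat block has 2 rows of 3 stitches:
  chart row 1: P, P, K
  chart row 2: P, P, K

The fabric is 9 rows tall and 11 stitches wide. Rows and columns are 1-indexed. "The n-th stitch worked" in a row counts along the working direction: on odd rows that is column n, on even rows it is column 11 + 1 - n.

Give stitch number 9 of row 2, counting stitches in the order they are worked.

For row 2: chart row = ((2-1) mod 2) + 1 = 2; this is a WS (even) row.
Chart row 2 tiled across columns 1-11: P P K P P K P P K P P
Wrong side: read the tiled row from column 11 down to 1 and exchange K with P (leave YO, K2TOG).
Row 2 as worked: K K P K K P K K P K K
The 9th stitch worked is P.

== STITCH ==
P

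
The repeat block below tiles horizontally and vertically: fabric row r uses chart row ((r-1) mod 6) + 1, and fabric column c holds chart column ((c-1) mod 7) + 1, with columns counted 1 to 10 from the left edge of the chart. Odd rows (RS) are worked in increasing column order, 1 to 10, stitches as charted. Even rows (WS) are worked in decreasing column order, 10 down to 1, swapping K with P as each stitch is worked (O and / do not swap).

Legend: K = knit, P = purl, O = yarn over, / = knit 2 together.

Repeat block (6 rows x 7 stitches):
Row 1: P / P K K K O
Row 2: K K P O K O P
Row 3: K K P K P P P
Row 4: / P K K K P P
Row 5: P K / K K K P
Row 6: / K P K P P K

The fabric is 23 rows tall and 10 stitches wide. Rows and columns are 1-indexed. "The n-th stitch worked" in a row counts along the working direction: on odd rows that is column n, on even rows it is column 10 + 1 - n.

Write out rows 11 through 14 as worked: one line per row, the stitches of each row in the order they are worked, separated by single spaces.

== ROWS AS WORKED ==
P K / K K K P P K /
K P / P K K P K P /
P / P K K K O P / P
K P P K O P O K P P

Derivation:
Row 11: chart row 5, RS - tile across columns 1-10 and work as-is.
Row 12: chart row 6, WS - tiled (columns 1-10): / K P K P P K / K P; work from column 10 back to 1 with K<->P swapped.
Row 13: chart row 1, RS - tile across columns 1-10 and work as-is.
Row 14: chart row 2, WS - tiled (columns 1-10): K K P O K O P K K P; work from column 10 back to 1 with K<->P swapped.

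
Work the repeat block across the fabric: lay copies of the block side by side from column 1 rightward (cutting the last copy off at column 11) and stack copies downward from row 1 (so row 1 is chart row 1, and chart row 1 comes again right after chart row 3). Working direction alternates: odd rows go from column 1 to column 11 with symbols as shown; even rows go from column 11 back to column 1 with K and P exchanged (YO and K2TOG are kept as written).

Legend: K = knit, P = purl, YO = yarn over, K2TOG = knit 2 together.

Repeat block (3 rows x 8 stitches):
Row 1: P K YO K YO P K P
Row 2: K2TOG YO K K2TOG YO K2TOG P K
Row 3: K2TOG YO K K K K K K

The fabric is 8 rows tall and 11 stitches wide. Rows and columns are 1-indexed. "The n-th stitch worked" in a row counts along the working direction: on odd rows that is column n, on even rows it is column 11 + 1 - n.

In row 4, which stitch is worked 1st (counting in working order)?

Result:
YO

Derivation:
For row 4: chart row = ((4-1) mod 3) + 1 = 1; this is a WS (even) row.
Chart row 1 tiled across columns 1-11: P K YO K YO P K P P K YO
WS: work from column 11 back to column 1 (reverse the tiled row), swapping K<->P (YO and K2TOG unchanged).
Row 4 as worked: YO P K K P K YO P YO P K
Counting 1 along the worked row gives YO.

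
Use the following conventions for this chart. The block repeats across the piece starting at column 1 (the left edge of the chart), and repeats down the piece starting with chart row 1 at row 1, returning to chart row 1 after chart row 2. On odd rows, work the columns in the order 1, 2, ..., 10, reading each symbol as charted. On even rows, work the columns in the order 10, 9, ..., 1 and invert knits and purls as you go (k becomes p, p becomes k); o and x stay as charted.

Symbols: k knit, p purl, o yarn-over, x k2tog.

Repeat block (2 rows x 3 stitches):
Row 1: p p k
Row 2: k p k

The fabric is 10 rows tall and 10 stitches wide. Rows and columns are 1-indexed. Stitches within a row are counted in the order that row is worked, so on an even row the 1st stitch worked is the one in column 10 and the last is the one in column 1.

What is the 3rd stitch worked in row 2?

Row 2: (2-1) mod 2 = 1, so use chart row 2. Even row -> WS.
Chart row 2 tiled across columns 1-10: k p k k p k k p k k
WS row: flip the tiled sequence (start at column 10) and apply k<->p; o and x stay.
Row 2 as worked: p p k p p k p p k p
Counting 3 along the worked row gives k.

Result:
k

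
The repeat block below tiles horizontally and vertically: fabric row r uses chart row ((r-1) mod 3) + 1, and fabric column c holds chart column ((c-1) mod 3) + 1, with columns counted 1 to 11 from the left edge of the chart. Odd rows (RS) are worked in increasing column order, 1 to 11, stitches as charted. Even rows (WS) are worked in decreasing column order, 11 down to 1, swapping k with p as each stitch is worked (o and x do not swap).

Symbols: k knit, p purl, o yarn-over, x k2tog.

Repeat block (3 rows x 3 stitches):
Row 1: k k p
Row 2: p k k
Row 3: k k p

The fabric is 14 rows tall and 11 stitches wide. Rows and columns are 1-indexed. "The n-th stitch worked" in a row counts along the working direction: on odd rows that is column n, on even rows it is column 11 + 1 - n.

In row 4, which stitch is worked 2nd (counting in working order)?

Row 4 uses chart row ((4-1) mod 3)+1 = 1. Row 4 is even, so WS.
Chart row 1 tiled across columns 1-11: k k p k k p k k p k k
WS row: flip the tiled sequence (start at column 11) and apply k<->p; o and x stay.
Row 4 as worked: p p k p p k p p k p p
The 2nd stitch worked is p.

== STITCH ==
p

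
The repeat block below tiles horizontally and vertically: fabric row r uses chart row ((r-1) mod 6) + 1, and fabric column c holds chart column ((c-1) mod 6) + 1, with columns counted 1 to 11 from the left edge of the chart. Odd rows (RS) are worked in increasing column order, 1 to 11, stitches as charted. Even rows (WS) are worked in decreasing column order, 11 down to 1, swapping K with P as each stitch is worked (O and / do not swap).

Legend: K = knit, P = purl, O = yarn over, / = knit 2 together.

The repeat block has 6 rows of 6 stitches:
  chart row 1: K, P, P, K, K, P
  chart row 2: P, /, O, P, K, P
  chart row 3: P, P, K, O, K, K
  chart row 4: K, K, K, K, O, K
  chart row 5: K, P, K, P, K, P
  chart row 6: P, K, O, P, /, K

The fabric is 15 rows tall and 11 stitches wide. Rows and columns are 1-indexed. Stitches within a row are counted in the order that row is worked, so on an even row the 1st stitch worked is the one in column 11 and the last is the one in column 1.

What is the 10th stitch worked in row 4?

Result:
P

Derivation:
Row 4 uses chart row ((4-1) mod 6)+1 = 4. Row 4 is even, so WS.
Chart row 4 tiled across columns 1-11: K K K K O K K K K K O
WS: work from column 11 back to column 1 (reverse the tiled row), swapping K<->P (O and / unchanged).
Row 4 as worked: O P P P P P O P P P P
The 10th stitch worked is P.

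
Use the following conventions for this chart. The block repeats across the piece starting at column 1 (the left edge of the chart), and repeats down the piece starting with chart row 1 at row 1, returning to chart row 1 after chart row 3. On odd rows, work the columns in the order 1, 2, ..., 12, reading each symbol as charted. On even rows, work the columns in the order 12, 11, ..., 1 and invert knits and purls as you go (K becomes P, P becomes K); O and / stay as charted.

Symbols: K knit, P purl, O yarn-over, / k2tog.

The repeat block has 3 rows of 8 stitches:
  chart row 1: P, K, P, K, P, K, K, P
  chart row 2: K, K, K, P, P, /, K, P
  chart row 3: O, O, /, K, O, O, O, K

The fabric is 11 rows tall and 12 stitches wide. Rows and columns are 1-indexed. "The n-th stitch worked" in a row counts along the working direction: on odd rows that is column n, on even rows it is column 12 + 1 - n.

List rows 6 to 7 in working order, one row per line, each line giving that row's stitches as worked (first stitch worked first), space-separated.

Row 6: chart row 3, WS - tiled (columns 1-12): O O / K O O O K O O / K; work from column 12 back to 1 with K<->P swapped.
Row 7: chart row 1, RS - tile across columns 1-12 and work as-is.

Rows as worked:
P / O O P O O O P / O O
P K P K P K K P P K P K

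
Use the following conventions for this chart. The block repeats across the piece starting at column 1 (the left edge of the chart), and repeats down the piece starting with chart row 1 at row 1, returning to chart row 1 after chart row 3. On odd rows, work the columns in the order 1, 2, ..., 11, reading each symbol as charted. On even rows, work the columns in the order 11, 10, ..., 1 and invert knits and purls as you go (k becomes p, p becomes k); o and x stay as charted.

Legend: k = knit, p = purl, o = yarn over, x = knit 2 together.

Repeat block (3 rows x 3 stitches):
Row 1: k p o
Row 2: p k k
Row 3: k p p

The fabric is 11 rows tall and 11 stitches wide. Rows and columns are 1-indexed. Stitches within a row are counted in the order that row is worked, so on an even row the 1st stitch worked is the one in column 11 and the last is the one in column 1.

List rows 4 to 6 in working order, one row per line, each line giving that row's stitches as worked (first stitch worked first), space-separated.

Row 4: chart row 1, WS - tiled (columns 1-11): k p o k p o k p o k p; work from column 11 back to 1 with k<->p swapped.
Row 5: chart row 2, RS - tile across columns 1-11 and work as-is.
Row 6: chart row 3, WS - tiled (columns 1-11): k p p k p p k p p k p; work from column 11 back to 1 with k<->p swapped.

== ROWS AS WORKED ==
k p o k p o k p o k p
p k k p k k p k k p k
k p k k p k k p k k p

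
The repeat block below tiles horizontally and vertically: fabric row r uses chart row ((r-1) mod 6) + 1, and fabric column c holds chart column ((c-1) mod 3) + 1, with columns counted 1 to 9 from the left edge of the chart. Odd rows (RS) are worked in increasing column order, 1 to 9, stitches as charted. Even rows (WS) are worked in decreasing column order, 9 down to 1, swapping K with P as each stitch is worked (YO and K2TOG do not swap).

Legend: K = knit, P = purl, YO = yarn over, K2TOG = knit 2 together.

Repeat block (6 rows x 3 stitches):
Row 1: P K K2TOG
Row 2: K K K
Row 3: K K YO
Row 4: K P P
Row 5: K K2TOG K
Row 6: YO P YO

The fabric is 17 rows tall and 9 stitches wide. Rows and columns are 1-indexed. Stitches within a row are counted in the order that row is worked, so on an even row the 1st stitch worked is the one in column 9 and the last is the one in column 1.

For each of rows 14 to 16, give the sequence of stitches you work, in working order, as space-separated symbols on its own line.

Row 14: chart row 2, WS - tiled (columns 1-9): K K K K K K K K K; work from column 9 back to 1 with K<->P swapped.
Row 15: chart row 3, RS - tile across columns 1-9 and work as-is.
Row 16: chart row 4, WS - tiled (columns 1-9): K P P K P P K P P; work from column 9 back to 1 with K<->P swapped.

Result:
P P P P P P P P P
K K YO K K YO K K YO
K K P K K P K K P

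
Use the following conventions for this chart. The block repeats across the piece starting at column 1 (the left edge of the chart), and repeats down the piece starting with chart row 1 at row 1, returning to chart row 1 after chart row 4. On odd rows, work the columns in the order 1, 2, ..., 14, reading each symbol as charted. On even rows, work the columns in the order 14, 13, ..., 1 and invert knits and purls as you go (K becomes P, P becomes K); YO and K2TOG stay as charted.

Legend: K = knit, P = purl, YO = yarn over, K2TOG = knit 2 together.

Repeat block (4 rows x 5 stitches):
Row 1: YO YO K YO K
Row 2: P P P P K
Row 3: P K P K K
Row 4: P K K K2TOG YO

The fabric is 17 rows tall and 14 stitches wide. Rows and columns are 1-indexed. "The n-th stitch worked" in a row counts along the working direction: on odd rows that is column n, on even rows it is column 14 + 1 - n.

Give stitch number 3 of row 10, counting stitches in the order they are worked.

== STITCH ==
K

Derivation:
For row 10: chart row = ((10-1) mod 4) + 1 = 2; this is a WS (even) row.
Chart row 2 tiled across columns 1-14: P P P P K P P P P K P P P P
WS: work from column 14 back to column 1 (reverse the tiled row), swapping K<->P (YO and K2TOG unchanged).
Row 10 as worked: K K K K P K K K K P K K K K
Stitch 3 in working order -> K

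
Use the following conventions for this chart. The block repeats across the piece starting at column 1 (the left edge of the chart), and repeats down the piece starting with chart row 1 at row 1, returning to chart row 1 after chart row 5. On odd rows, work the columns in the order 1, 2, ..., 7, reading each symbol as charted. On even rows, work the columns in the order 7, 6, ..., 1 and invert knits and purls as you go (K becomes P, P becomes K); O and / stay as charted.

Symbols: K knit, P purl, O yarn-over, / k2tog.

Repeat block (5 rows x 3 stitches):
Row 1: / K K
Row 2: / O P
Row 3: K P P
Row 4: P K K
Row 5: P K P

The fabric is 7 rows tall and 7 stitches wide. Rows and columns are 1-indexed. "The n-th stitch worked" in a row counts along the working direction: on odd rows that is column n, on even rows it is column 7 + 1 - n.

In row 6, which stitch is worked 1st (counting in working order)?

== STITCH ==
/

Derivation:
For row 6: chart row = ((6-1) mod 5) + 1 = 1; this is a WS (even) row.
Chart row 1 tiled across columns 1-7: / K K / K K /
WS: work from column 7 back to column 1 (reverse the tiled row), swapping K<->P (O and / unchanged).
Row 6 as worked: / P P / P P /
Counting 1 along the worked row gives /.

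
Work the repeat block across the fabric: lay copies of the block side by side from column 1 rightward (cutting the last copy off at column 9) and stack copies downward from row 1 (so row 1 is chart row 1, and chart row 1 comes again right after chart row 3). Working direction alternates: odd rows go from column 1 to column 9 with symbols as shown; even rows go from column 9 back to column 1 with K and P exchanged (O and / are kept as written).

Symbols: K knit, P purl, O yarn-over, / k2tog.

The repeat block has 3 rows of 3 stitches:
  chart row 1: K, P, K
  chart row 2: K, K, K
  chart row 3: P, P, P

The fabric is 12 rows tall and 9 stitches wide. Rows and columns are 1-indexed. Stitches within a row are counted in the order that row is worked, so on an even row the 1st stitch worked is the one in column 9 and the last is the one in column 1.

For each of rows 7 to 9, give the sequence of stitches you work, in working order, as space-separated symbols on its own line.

Rows as worked:
K P K K P K K P K
P P P P P P P P P
P P P P P P P P P

Derivation:
Row 7: chart row 1, RS - tile across columns 1-9 and work as-is.
Row 8: chart row 2, WS - tiled (columns 1-9): K K K K K K K K K; work from column 9 back to 1 with K<->P swapped.
Row 9: chart row 3, RS - tile across columns 1-9 and work as-is.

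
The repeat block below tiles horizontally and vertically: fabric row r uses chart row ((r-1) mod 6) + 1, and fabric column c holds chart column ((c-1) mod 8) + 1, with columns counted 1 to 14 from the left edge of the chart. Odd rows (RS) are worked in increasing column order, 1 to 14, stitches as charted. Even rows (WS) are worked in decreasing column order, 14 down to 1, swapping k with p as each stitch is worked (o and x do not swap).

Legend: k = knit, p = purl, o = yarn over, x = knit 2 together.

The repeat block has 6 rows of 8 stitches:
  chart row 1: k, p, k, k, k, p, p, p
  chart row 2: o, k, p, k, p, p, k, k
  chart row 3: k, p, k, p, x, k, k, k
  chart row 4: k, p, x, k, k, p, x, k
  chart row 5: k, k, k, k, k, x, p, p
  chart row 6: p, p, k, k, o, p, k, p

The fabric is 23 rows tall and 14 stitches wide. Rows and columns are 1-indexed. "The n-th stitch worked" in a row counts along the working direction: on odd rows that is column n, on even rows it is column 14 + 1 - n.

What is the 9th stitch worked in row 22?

== STITCH ==
k

Derivation:
Row 22 uses chart row ((22-1) mod 6)+1 = 4. Row 22 is even, so WS.
Chart row 4 tiled across columns 1-14: k p x k k p x k k p x k k p
Wrong side: read the tiled row from column 14 down to 1 and exchange k with p (leave o, x).
Row 22 as worked: k p p x k p p x k p p x k p
The 9th stitch worked is k.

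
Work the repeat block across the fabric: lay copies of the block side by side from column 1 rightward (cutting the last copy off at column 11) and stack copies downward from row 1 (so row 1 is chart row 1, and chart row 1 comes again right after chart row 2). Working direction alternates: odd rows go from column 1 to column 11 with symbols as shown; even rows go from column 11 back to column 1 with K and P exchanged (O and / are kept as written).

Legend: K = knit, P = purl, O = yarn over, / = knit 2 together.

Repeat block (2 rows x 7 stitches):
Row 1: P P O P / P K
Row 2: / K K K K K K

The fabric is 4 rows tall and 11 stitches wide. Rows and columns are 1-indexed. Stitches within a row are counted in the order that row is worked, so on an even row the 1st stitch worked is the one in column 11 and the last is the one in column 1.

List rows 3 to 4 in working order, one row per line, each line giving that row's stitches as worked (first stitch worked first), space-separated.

Row 3: chart row 1, RS - tile across columns 1-11 and work as-is.
Row 4: chart row 2, WS - tiled (columns 1-11): / K K K K K K / K K K; work from column 11 back to 1 with K<->P swapped.

== ROWS AS WORKED ==
P P O P / P K P P O P
P P P / P P P P P P /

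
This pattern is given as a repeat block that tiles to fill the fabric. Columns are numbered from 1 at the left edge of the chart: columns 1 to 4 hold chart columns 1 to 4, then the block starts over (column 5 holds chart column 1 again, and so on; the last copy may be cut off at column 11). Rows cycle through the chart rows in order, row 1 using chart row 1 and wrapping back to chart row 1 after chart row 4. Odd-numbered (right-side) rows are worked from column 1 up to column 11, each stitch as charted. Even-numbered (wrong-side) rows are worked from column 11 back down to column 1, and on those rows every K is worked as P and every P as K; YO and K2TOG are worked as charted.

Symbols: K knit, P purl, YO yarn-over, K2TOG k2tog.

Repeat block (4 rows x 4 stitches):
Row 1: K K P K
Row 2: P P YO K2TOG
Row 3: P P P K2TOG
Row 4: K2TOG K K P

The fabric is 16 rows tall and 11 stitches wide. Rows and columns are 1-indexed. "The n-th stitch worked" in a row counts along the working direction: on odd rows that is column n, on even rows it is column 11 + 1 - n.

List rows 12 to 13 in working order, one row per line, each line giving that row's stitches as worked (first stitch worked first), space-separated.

Row 12: chart row 4, WS - tiled (columns 1-11): K2TOG K K P K2TOG K K P K2TOG K K; work from column 11 back to 1 with K<->P swapped.
Row 13: chart row 1, RS - tile across columns 1-11 and work as-is.

Result:
P P K2TOG K P P K2TOG K P P K2TOG
K K P K K K P K K K P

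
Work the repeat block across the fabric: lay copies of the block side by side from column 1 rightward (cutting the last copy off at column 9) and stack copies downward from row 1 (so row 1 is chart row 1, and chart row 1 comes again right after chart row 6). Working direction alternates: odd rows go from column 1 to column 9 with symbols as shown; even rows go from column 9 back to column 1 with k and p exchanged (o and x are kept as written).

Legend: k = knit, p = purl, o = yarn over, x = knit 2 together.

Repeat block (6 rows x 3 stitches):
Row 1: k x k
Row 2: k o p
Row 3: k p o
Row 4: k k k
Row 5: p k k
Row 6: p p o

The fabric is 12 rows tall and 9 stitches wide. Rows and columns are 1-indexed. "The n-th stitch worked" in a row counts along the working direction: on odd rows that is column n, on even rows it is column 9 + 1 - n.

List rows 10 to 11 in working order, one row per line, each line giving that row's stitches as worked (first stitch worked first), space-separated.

Row 10: chart row 4, WS - tiled (columns 1-9): k k k k k k k k k; work from column 9 back to 1 with k<->p swapped.
Row 11: chart row 5, RS - tile across columns 1-9 and work as-is.

Result:
p p p p p p p p p
p k k p k k p k k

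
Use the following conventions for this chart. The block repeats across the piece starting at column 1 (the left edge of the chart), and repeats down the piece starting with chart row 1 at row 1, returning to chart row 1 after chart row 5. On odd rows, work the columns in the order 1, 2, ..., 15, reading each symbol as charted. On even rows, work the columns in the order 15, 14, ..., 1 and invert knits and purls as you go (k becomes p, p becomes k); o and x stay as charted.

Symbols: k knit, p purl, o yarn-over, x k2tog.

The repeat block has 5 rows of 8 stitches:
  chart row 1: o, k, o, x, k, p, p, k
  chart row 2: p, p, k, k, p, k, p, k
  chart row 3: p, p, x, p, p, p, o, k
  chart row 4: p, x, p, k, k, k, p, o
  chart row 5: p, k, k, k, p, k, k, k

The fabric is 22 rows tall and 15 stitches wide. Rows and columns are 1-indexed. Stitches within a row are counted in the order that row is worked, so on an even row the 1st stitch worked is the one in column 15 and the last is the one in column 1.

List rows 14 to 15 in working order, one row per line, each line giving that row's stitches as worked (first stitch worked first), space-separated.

Row 14: chart row 4, WS - tiled (columns 1-15): p x p k k k p o p x p k k k p; work from column 15 back to 1 with k<->p swapped.
Row 15: chart row 5, RS - tile across columns 1-15 and work as-is.

== ROWS AS WORKED ==
k p p p k x k o k p p p k x k
p k k k p k k k p k k k p k k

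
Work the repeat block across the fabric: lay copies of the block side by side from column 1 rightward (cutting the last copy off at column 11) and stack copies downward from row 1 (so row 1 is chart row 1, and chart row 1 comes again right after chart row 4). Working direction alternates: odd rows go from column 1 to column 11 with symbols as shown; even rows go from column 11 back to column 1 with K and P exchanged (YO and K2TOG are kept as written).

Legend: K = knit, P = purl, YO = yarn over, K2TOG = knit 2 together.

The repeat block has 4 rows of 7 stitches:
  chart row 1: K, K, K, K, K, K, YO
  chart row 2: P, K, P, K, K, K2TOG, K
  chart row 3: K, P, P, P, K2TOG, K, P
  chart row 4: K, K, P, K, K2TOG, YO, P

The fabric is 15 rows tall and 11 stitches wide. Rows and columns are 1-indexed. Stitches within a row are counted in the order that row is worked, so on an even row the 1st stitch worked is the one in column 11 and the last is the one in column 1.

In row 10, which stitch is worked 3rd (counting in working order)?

== STITCH ==
P

Derivation:
For row 10: chart row = ((10-1) mod 4) + 1 = 2; this is a WS (even) row.
Chart row 2 tiled across columns 1-11: P K P K K K2TOG K P K P K
WS: work from column 11 back to column 1 (reverse the tiled row), swapping K<->P (YO and K2TOG unchanged).
Row 10 as worked: P K P K P K2TOG P P K P K
Stitch 3 in working order -> P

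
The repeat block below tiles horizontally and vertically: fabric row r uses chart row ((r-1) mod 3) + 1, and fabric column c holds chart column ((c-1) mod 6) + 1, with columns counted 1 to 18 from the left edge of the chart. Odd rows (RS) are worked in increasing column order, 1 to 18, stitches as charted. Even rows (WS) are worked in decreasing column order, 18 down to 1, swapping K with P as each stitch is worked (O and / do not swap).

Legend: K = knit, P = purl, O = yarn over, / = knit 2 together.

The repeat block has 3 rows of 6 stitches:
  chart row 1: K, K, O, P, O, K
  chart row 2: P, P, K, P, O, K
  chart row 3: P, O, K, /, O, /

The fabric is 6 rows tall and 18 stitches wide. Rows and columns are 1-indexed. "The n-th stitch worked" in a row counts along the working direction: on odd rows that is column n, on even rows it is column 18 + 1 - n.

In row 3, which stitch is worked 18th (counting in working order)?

For row 3: chart row = ((3-1) mod 3) + 1 = 3; this is a RS (odd) row.
Chart row 3 tiled across columns 1-18: P O K / O / P O K / O / P O K / O /
RS row: no reversal, no swap; stitch n worked = column n.
Stitch 18 in working order -> /

Result:
/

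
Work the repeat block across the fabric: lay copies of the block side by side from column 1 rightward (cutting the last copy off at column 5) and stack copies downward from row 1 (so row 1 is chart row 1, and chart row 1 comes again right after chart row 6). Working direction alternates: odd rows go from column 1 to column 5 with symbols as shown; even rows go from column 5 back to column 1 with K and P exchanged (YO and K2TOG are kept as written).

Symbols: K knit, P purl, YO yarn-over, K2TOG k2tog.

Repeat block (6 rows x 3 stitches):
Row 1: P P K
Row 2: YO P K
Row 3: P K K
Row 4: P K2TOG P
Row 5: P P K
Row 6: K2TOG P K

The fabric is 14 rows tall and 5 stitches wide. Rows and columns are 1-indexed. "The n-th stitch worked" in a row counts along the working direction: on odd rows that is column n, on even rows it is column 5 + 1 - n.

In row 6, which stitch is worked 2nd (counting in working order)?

== STITCH ==
K2TOG

Derivation:
Row 6 uses chart row ((6-1) mod 6)+1 = 6. Row 6 is even, so WS.
Chart row 6 tiled across columns 1-5: K2TOG P K K2TOG P
WS: work from column 5 back to column 1 (reverse the tiled row), swapping K<->P (YO and K2TOG unchanged).
Row 6 as worked: K K2TOG P K K2TOG
Counting 2 along the worked row gives K2TOG.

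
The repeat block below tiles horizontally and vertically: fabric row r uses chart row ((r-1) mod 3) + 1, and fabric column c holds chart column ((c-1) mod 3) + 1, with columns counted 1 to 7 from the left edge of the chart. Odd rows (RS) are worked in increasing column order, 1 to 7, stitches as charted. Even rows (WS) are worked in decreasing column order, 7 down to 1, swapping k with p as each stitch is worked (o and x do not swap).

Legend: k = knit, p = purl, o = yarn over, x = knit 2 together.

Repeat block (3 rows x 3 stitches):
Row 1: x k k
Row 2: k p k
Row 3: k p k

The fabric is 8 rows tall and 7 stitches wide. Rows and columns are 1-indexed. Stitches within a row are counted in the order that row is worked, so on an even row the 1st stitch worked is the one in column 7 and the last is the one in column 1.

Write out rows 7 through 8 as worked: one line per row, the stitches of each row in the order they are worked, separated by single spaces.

Row 7: chart row 1, RS - tile across columns 1-7 and work as-is.
Row 8: chart row 2, WS - tiled (columns 1-7): k p k k p k k; work from column 7 back to 1 with k<->p swapped.

== ROWS AS WORKED ==
x k k x k k x
p p k p p k p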